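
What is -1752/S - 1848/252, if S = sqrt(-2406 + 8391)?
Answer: -22/3 - 584*sqrt(665)/665 ≈ -29.980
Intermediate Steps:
S = 3*sqrt(665) (S = sqrt(5985) = 3*sqrt(665) ≈ 77.363)
-1752/S - 1848/252 = -1752*sqrt(665)/1995 - 1848/252 = -584*sqrt(665)/665 - 1848*1/252 = -584*sqrt(665)/665 - 22/3 = -22/3 - 584*sqrt(665)/665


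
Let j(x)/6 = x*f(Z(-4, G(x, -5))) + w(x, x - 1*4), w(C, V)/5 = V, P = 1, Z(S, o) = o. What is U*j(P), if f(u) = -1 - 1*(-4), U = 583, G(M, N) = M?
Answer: -41976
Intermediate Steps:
w(C, V) = 5*V
f(u) = 3 (f(u) = -1 + 4 = 3)
j(x) = -120 + 48*x (j(x) = 6*(x*3 + 5*(x - 1*4)) = 6*(3*x + 5*(x - 4)) = 6*(3*x + 5*(-4 + x)) = 6*(3*x + (-20 + 5*x)) = 6*(-20 + 8*x) = -120 + 48*x)
U*j(P) = 583*(-120 + 48*1) = 583*(-120 + 48) = 583*(-72) = -41976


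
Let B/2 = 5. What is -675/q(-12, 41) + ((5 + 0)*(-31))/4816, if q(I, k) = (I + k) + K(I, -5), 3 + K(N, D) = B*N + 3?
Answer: 66055/8944 ≈ 7.3854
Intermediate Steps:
B = 10 (B = 2*5 = 10)
K(N, D) = 10*N (K(N, D) = -3 + (10*N + 3) = -3 + (3 + 10*N) = 10*N)
q(I, k) = k + 11*I (q(I, k) = (I + k) + 10*I = k + 11*I)
-675/q(-12, 41) + ((5 + 0)*(-31))/4816 = -675/(41 + 11*(-12)) + ((5 + 0)*(-31))/4816 = -675/(41 - 132) + (5*(-31))*(1/4816) = -675/(-91) - 155*1/4816 = -675*(-1/91) - 155/4816 = 675/91 - 155/4816 = 66055/8944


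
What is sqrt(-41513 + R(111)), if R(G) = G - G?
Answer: I*sqrt(41513) ≈ 203.75*I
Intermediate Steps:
R(G) = 0
sqrt(-41513 + R(111)) = sqrt(-41513 + 0) = sqrt(-41513) = I*sqrt(41513)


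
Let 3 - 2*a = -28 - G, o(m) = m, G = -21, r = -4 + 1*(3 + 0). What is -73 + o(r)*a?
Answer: -78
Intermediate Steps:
r = -1 (r = -4 + 1*3 = -4 + 3 = -1)
a = 5 (a = 3/2 - (-28 - 1*(-21))/2 = 3/2 - (-28 + 21)/2 = 3/2 - ½*(-7) = 3/2 + 7/2 = 5)
-73 + o(r)*a = -73 - 1*5 = -73 - 5 = -78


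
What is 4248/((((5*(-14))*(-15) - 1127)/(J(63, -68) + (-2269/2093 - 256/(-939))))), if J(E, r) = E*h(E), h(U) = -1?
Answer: 16143736704/4585763 ≈ 3520.4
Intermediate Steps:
J(E, r) = -E (J(E, r) = E*(-1) = -E)
4248/((((5*(-14))*(-15) - 1127)/(J(63, -68) + (-2269/2093 - 256/(-939))))) = 4248/((((5*(-14))*(-15) - 1127)/(-1*63 + (-2269/2093 - 256/(-939))))) = 4248/(((-70*(-15) - 1127)/(-63 + (-2269*1/2093 - 256*(-1/939))))) = 4248/(((1050 - 1127)/(-63 + (-2269/2093 + 256/939)))) = 4248/((-77/(-63 - 1594783/1965327))) = 4248/((-77/(-125410384/1965327))) = 4248/((-77*(-1965327/125410384))) = 4248/(13757289/11400944) = 4248*(11400944/13757289) = 16143736704/4585763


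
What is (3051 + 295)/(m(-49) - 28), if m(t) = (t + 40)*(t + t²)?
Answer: -239/1514 ≈ -0.15786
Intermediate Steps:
m(t) = (40 + t)*(t + t²)
(3051 + 295)/(m(-49) - 28) = (3051 + 295)/(-49*(40 + (-49)² + 41*(-49)) - 28) = 3346/(-49*(40 + 2401 - 2009) - 28) = 3346/(-49*432 - 28) = 3346/(-21168 - 28) = 3346/(-21196) = 3346*(-1/21196) = -239/1514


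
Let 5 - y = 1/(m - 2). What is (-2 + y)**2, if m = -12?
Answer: 1849/196 ≈ 9.4337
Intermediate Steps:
y = 71/14 (y = 5 - 1/(-12 - 2) = 5 - 1/(-14) = 5 - 1*(-1/14) = 5 + 1/14 = 71/14 ≈ 5.0714)
(-2 + y)**2 = (-2 + 71/14)**2 = (43/14)**2 = 1849/196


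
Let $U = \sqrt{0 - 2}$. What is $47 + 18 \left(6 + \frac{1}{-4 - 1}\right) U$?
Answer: $47 + \frac{522 i \sqrt{2}}{5} \approx 47.0 + 147.64 i$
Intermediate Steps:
$U = i \sqrt{2}$ ($U = \sqrt{-2} = i \sqrt{2} \approx 1.4142 i$)
$47 + 18 \left(6 + \frac{1}{-4 - 1}\right) U = 47 + 18 \left(6 + \frac{1}{-4 - 1}\right) i \sqrt{2} = 47 + 18 \left(6 + \frac{1}{-5}\right) i \sqrt{2} = 47 + 18 \left(6 - \frac{1}{5}\right) i \sqrt{2} = 47 + 18 \frac{29 i \sqrt{2}}{5} = 47 + \frac{522 i \sqrt{2}}{5}$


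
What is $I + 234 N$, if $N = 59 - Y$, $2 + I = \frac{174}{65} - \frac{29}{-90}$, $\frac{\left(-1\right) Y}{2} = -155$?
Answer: $- \frac{68717611}{1170} \approx -58733.0$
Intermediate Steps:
$Y = 310$ ($Y = \left(-2\right) \left(-155\right) = 310$)
$I = \frac{1169}{1170}$ ($I = -2 + \left(\frac{174}{65} - \frac{29}{-90}\right) = -2 + \left(174 \cdot \frac{1}{65} - - \frac{29}{90}\right) = -2 + \left(\frac{174}{65} + \frac{29}{90}\right) = -2 + \frac{3509}{1170} = \frac{1169}{1170} \approx 0.99915$)
$N = -251$ ($N = 59 - 310 = -251$)
$I + 234 N = \frac{1169}{1170} + 234 \left(-251\right) = \frac{1169}{1170} - 58734 = - \frac{68717611}{1170}$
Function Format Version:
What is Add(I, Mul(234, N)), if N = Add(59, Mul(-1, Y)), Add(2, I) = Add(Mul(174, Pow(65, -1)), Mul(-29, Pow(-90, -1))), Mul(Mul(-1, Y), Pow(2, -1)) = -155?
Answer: Rational(-68717611, 1170) ≈ -58733.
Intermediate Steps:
Y = 310 (Y = Mul(-2, -155) = 310)
I = Rational(1169, 1170) (I = Add(-2, Add(Mul(174, Pow(65, -1)), Mul(-29, Pow(-90, -1)))) = Add(-2, Add(Mul(174, Rational(1, 65)), Mul(-29, Rational(-1, 90)))) = Add(-2, Add(Rational(174, 65), Rational(29, 90))) = Add(-2, Rational(3509, 1170)) = Rational(1169, 1170) ≈ 0.99915)
N = -251 (N = Add(59, Mul(-1, 310)) = Add(59, -310) = -251)
Add(I, Mul(234, N)) = Add(Rational(1169, 1170), Mul(234, -251)) = Add(Rational(1169, 1170), -58734) = Rational(-68717611, 1170)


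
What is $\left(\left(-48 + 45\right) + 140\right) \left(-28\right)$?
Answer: $-3836$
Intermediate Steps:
$\left(\left(-48 + 45\right) + 140\right) \left(-28\right) = \left(-3 + 140\right) \left(-28\right) = 137 \left(-28\right) = -3836$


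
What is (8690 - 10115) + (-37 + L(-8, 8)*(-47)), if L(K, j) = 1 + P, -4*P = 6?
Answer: -2877/2 ≈ -1438.5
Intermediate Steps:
P = -3/2 (P = -¼*6 = -3/2 ≈ -1.5000)
L(K, j) = -½ (L(K, j) = 1 - 3/2 = -½)
(8690 - 10115) + (-37 + L(-8, 8)*(-47)) = (8690 - 10115) + (-37 - ½*(-47)) = -1425 + (-37 + 47/2) = -1425 - 27/2 = -2877/2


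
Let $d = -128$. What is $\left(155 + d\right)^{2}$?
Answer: $729$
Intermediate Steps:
$\left(155 + d\right)^{2} = \left(155 - 128\right)^{2} = 27^{2} = 729$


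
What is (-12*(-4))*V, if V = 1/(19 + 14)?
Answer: 16/11 ≈ 1.4545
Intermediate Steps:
V = 1/33 ≈ 0.030303
(-12*(-4))*V = -12*(-4)*(1/33) = 48*(1/33) = 16/11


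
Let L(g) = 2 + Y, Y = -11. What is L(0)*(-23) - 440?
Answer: -233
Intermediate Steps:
L(g) = -9 (L(g) = 2 - 11 = -9)
L(0)*(-23) - 440 = -9*(-23) - 440 = 207 - 440 = -233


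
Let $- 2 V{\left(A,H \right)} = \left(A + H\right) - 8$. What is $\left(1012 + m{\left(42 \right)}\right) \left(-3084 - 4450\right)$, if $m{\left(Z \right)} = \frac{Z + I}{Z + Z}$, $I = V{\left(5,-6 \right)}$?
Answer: $- \frac{213600201}{28} \approx -7.6286 \cdot 10^{6}$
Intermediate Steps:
$V{\left(A,H \right)} = 4 - \frac{A}{2} - \frac{H}{2}$ ($V{\left(A,H \right)} = - \frac{\left(A + H\right) - 8}{2} = - \frac{-8 + A + H}{2} = 4 - \frac{A}{2} - \frac{H}{2}$)
$I = \frac{9}{2}$ ($I = 4 - \frac{5}{2} - -3 = 4 - \frac{5}{2} + 3 = \frac{9}{2} \approx 4.5$)
$m{\left(Z \right)} = \frac{\frac{9}{2} + Z}{2 Z}$ ($m{\left(Z \right)} = \frac{Z + \frac{9}{2}}{Z + Z} = \frac{\frac{9}{2} + Z}{2 Z}$)
$\left(1012 + m{\left(42 \right)}\right) \left(-3084 - 4450\right) = \left(1012 + \frac{9 + 2 \cdot 42}{4 \cdot 42}\right) \left(-3084 - 4450\right) = \left(1012 + \frac{1}{4} \cdot \frac{1}{42} \left(9 + 84\right)\right) \left(-7534\right) = \left(1012 + \frac{1}{4} \cdot \frac{1}{42} \cdot 93\right) \left(-7534\right) = \left(1012 + \frac{31}{56}\right) \left(-7534\right) = \frac{56703}{56} \left(-7534\right) = - \frac{213600201}{28}$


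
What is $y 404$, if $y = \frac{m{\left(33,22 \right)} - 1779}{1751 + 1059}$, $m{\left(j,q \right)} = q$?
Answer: $- \frac{354914}{1405} \approx -252.61$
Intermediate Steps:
$y = - \frac{1757}{2810}$ ($y = \frac{22 - 1779}{1751 + 1059} = - \frac{1757}{2810} \approx -0.62527$)
$y 404 = \left(- \frac{1757}{2810}\right) 404 = - \frac{354914}{1405}$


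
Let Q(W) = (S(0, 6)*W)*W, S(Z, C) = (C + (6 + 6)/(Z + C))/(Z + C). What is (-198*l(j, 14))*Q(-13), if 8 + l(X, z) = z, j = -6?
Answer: -267696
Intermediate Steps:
S(Z, C) = (C + 12/(C + Z))/(C + Z)
l(X, z) = -8 + z
Q(W) = 4*W²/3 (Q(W) = (((12 + 6² + 6*0)/(6 + 0)²)*W)*W = (((12 + 36 + 0)/6²)*W)*W = (((1/36)*48)*W)*W = (4*W/3)*W = 4*W²/3)
(-198*l(j, 14))*Q(-13) = (-198*(-8 + 14))*((4/3)*(-13)²) = (-198*6)*((4/3)*169) = -1188*676/3 = -267696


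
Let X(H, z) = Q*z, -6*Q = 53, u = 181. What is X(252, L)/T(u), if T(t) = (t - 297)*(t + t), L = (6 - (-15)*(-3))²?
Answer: 26871/83984 ≈ 0.31995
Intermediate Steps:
Q = -53/6 (Q = -⅙*53 = -53/6 ≈ -8.8333)
L = 1521 (L = (6 - 3*15)² = (6 - 45)² = (-39)² = 1521)
T(t) = 2*t*(-297 + t) (T(t) = (-297 + t)*(2*t) = 2*t*(-297 + t))
X(H, z) = -53*z/6
X(252, L)/T(u) = (-53/6*1521)/((2*181*(-297 + 181))) = -26871/(2*(2*181*(-116))) = -26871/2/(-41992) = -26871/2*(-1/41992) = 26871/83984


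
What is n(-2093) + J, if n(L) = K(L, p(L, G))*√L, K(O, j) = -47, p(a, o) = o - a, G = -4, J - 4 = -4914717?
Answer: -4914713 - 47*I*√2093 ≈ -4.9147e+6 - 2150.2*I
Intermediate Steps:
J = -4914713 (J = 4 - 4914717 = -4914713)
n(L) = -47*√L
n(-2093) + J = -47*I*√2093 - 4914713 = -4914713 - 47*I*√2093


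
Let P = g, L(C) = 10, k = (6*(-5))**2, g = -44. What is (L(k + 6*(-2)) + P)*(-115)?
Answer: 3910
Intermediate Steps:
k = 900 (k = (-30)**2 = 900)
P = -44
(L(k + 6*(-2)) + P)*(-115) = (10 - 44)*(-115) = -34*(-115) = 3910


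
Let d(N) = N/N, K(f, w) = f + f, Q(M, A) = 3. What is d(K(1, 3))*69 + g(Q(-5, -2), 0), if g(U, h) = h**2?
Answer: 69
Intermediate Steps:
K(f, w) = 2*f
d(N) = 1
d(K(1, 3))*69 + g(Q(-5, -2), 0) = 1*69 + 0**2 = 69 + 0 = 69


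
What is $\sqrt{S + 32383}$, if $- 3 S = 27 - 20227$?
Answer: $\frac{\sqrt{352047}}{3} \approx 197.78$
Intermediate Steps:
$S = \frac{20200}{3}$ ($S = - \frac{27 - 20227}{3} = \left(- \frac{1}{3}\right) \left(-20200\right) = \frac{20200}{3} \approx 6733.3$)
$\sqrt{S + 32383} = \sqrt{\frac{20200}{3} + 32383} = \sqrt{\frac{117349}{3}} = \frac{\sqrt{352047}}{3}$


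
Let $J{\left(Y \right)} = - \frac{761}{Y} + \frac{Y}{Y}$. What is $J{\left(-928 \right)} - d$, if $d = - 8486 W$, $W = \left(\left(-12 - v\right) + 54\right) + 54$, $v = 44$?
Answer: $\frac{409502105}{928} \approx 4.4127 \cdot 10^{5}$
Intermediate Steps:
$W = 52$ ($W = \left(\left(-12 - 44\right) + 54\right) + 54 = \left(-56 + 54\right) + 54 = -2 + 54 = 52$)
$J{\left(Y \right)} = 1 - \frac{761}{Y}$ ($J{\left(Y \right)} = - \frac{761}{Y} + 1 = 1 - \frac{761}{Y}$)
$d = -441272$ ($d = \left(-8486\right) 52 = -441272$)
$J{\left(-928 \right)} - d = \frac{-761 - 928}{-928} - -441272 = \left(- \frac{1}{928}\right) \left(-1689\right) + 441272 = \frac{1689}{928} + 441272 = \frac{409502105}{928}$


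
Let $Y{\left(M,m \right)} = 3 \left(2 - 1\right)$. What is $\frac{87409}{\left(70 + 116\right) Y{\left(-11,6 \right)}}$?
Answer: $\frac{87409}{558} \approx 156.65$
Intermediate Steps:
$Y{\left(M,m \right)} = 3$ ($Y{\left(M,m \right)} = 3 \cdot 1 = 3$)
$\frac{87409}{\left(70 + 116\right) Y{\left(-11,6 \right)}} = \frac{87409}{\left(70 + 116\right) 3} = \frac{87409}{186 \cdot 3} = \frac{87409}{558}$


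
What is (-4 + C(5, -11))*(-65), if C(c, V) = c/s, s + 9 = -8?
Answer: 4745/17 ≈ 279.12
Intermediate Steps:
s = -17 (s = -9 - 8 = -17)
C(c, V) = -c/17 (C(c, V) = c/(-17) = c*(-1/17) = -c/17)
(-4 + C(5, -11))*(-65) = (-4 - 1/17*5)*(-65) = (-4 - 5/17)*(-65) = -73/17*(-65) = 4745/17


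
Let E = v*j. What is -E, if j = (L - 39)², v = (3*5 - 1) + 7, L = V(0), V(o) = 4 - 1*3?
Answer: -30324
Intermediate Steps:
V(o) = 1 (V(o) = 4 - 3 = 1)
L = 1
v = 21 (v = (15 - 1) + 7 = 14 + 7 = 21)
j = 1444 (j = (1 - 39)² = (-38)² = 1444)
E = 30324 (E = 21*1444 = 30324)
-E = -1*30324 = -30324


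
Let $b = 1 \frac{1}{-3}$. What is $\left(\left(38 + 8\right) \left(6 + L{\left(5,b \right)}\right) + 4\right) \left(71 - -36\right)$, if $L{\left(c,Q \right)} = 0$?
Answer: $29960$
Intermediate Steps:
$b = - \frac{1}{3}$ ($b = 1 \left(- \frac{1}{3}\right) = - \frac{1}{3} \approx -0.33333$)
$\left(\left(38 + 8\right) \left(6 + L{\left(5,b \right)}\right) + 4\right) \left(71 - -36\right) = \left(\left(38 + 8\right) \left(6 + 0\right) + 4\right) \left(71 - -36\right) = \left(46 \cdot 6 + 4\right) \left(71 + 36\right) = \left(276 + 4\right) 107 = 280 \cdot 107 = 29960$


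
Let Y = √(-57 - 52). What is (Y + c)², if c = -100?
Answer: (100 - I*√109)² ≈ 9891.0 - 2088.1*I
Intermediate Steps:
Y = I*√109 (Y = √(-109) = I*√109 ≈ 10.44*I)
(Y + c)² = (I*√109 - 100)² = (-100 + I*√109)²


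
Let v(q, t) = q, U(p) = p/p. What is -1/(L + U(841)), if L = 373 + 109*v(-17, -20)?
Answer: 1/1479 ≈ 0.00067613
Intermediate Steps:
U(p) = 1
L = -1480 (L = 373 + 109*(-17) = 373 - 1853 = -1480)
-1/(L + U(841)) = -1/(-1480 + 1) = -1/(-1479) = -1*(-1/1479) = 1/1479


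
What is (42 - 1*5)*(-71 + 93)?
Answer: 814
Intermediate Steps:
(42 - 1*5)*(-71 + 93) = (42 - 5)*22 = 37*22 = 814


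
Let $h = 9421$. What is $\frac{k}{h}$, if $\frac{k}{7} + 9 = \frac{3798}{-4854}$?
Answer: $- \frac{55398}{7621589} \approx -0.0072686$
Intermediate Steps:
$k = - \frac{55398}{809}$ ($k = -63 + 7 \frac{3798}{-4854} = -63 + 7 \cdot 3798 \left(- \frac{1}{4854}\right) = -63 + 7 \left(- \frac{633}{809}\right) = -63 - \frac{4431}{809} = - \frac{55398}{809} \approx -68.477$)
$\frac{k}{h} = - \frac{55398}{809 \cdot 9421} = \left(- \frac{55398}{809}\right) \frac{1}{9421} = - \frac{55398}{7621589}$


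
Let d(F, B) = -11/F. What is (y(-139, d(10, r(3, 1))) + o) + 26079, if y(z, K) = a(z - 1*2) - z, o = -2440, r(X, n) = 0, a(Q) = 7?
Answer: 23785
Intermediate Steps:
y(z, K) = 7 - z
(y(-139, d(10, r(3, 1))) + o) + 26079 = ((7 - 1*(-139)) - 2440) + 26079 = ((7 + 139) - 2440) + 26079 = (146 - 2440) + 26079 = -2294 + 26079 = 23785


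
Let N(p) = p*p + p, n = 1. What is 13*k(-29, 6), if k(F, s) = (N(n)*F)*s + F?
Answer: -4901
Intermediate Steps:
N(p) = p + p² (N(p) = p² + p = p + p²)
k(F, s) = F + 2*F*s (k(F, s) = ((1*(1 + 1))*F)*s + F = ((1*2)*F)*s + F = (2*F)*s + F = 2*F*s + F = F + 2*F*s)
13*k(-29, 6) = 13*(-29*(1 + 2*6)) = 13*(-29*(1 + 12)) = 13*(-29*13) = 13*(-377) = -4901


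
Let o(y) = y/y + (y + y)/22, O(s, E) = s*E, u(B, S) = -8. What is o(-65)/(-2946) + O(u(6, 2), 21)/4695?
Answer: -288371/8452565 ≈ -0.034116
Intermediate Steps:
O(s, E) = E*s
o(y) = 1 + y/11 (o(y) = 1 + (2*y)*(1/22) = 1 + y/11)
o(-65)/(-2946) + O(u(6, 2), 21)/4695 = (1 + (1/11)*(-65))/(-2946) + (21*(-8))/4695 = (1 - 65/11)*(-1/2946) - 168*1/4695 = -54/11*(-1/2946) - 56/1565 = 9/5401 - 56/1565 = -288371/8452565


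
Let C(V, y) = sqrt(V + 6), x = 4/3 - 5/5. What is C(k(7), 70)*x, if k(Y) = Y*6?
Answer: 4*sqrt(3)/3 ≈ 2.3094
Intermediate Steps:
x = 1/3 (x = 4*(1/3) - 5*1/5 = 4/3 - 1 = 1/3 ≈ 0.33333)
k(Y) = 6*Y
C(V, y) = sqrt(6 + V)
C(k(7), 70)*x = sqrt(6 + 6*7)*(1/3) = sqrt(6 + 42)*(1/3) = sqrt(48)*(1/3) = (4*sqrt(3))*(1/3) = 4*sqrt(3)/3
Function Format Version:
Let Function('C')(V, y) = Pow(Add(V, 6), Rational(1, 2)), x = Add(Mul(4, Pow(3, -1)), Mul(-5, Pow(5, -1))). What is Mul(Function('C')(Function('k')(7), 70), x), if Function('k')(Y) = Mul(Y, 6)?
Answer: Mul(Rational(4, 3), Pow(3, Rational(1, 2))) ≈ 2.3094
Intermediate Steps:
x = Rational(1, 3) (x = Add(Mul(4, Rational(1, 3)), Mul(-5, Rational(1, 5))) = Add(Rational(4, 3), -1) = Rational(1, 3) ≈ 0.33333)
Function('k')(Y) = Mul(6, Y)
Function('C')(V, y) = Pow(Add(6, V), Rational(1, 2))
Mul(Function('C')(Function('k')(7), 70), x) = Mul(Pow(Add(6, Mul(6, 7)), Rational(1, 2)), Rational(1, 3)) = Mul(Pow(Add(6, 42), Rational(1, 2)), Rational(1, 3)) = Mul(Pow(48, Rational(1, 2)), Rational(1, 3)) = Mul(Mul(4, Pow(3, Rational(1, 2))), Rational(1, 3)) = Mul(Rational(4, 3), Pow(3, Rational(1, 2)))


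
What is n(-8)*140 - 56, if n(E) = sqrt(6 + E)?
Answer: -56 + 140*I*sqrt(2) ≈ -56.0 + 197.99*I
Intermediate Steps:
n(-8)*140 - 56 = sqrt(6 - 8)*140 - 56 = sqrt(-2)*140 - 56 = (I*sqrt(2))*140 - 56 = 140*I*sqrt(2) - 56 = -56 + 140*I*sqrt(2)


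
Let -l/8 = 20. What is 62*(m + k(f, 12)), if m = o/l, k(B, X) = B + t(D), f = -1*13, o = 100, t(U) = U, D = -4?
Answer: -4371/4 ≈ -1092.8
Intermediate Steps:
l = -160 (l = -8*20 = -160)
f = -13
k(B, X) = -4 + B (k(B, X) = B - 4 = -4 + B)
m = -5/8 (m = 100/(-160) = 100*(-1/160) = -5/8 ≈ -0.62500)
62*(m + k(f, 12)) = 62*(-5/8 + (-4 - 13)) = 62*(-5/8 - 17) = 62*(-141/8) = -4371/4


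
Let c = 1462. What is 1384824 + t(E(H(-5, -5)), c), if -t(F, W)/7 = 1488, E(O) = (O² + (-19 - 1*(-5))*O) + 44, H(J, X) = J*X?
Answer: 1374408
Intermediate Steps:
E(O) = 44 + O² - 14*O (E(O) = (O² + (-19 + 5)*O) + 44 = (O² - 14*O) + 44 = 44 + O² - 14*O)
t(F, W) = -10416 (t(F, W) = -7*1488 = -10416)
1384824 + t(E(H(-5, -5)), c) = 1384824 - 10416 = 1374408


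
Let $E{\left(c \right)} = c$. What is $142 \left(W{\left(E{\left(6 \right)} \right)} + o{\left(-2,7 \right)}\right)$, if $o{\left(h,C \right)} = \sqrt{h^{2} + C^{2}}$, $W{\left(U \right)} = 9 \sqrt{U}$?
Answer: $142 \sqrt{53} + 1278 \sqrt{6} \approx 4164.2$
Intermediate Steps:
$o{\left(h,C \right)} = \sqrt{C^{2} + h^{2}}$
$142 \left(W{\left(E{\left(6 \right)} \right)} + o{\left(-2,7 \right)}\right) = 142 \left(9 \sqrt{6} + \sqrt{7^{2} + \left(-2\right)^{2}}\right) = 142 \left(9 \sqrt{6} + \sqrt{49 + 4}\right) = 142 \left(9 \sqrt{6} + \sqrt{53}\right) = 142 \left(\sqrt{53} + 9 \sqrt{6}\right) = 142 \sqrt{53} + 1278 \sqrt{6}$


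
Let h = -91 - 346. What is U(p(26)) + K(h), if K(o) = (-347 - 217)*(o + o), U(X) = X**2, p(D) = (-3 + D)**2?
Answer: 772777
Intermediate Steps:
h = -437
K(o) = -1128*o
U(p(26)) + K(h) = ((-3 + 26)**2)**2 - 1128*(-437) = (23**2)**2 + 492936 = 529**2 + 492936 = 279841 + 492936 = 772777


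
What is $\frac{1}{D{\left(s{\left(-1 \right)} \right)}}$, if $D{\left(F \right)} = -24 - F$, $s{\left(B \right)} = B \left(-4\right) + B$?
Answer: $- \frac{1}{27} \approx -0.037037$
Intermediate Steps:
$s{\left(B \right)} = - 3 B$ ($s{\left(B \right)} = - 4 B + B = - 3 B$)
$\frac{1}{D{\left(s{\left(-1 \right)} \right)}} = \frac{1}{-24 - \left(-3\right) \left(-1\right)} = \frac{1}{-24 - 3} = \frac{1}{-27} = - \frac{1}{27}$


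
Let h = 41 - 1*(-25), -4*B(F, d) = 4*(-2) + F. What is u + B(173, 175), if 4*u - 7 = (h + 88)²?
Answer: 11779/2 ≈ 5889.5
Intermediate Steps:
B(F, d) = 2 - F/4 (B(F, d) = -(4*(-2) + F)/4 = -(-8 + F)/4 = 2 - F/4)
h = 66 (h = 41 + 25 = 66)
u = 23723/4 (u = 7/4 + (66 + 88)²/4 = 7/4 + (¼)*154² = 7/4 + (¼)*23716 = 7/4 + 5929 = 23723/4 ≈ 5930.8)
u + B(173, 175) = 23723/4 + (2 - ¼*173) = 23723/4 + (2 - 173/4) = 23723/4 - 165/4 = 11779/2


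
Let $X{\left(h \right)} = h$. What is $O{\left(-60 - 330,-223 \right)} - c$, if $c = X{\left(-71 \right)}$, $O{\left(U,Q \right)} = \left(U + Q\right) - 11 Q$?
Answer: $1911$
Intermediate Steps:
$O{\left(U,Q \right)} = U - 10 Q$ ($O{\left(U,Q \right)} = \left(Q + U\right) - 11 Q = U - 10 Q$)
$c = -71$
$O{\left(-60 - 330,-223 \right)} - c = \left(\left(-60 - 330\right) - -2230\right) - -71 = \left(\left(-60 - 330\right) + 2230\right) + 71 = \left(-390 + 2230\right) + 71 = 1840 + 71 = 1911$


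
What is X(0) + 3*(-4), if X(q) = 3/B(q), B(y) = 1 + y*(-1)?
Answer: -9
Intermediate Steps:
B(y) = 1 - y
X(q) = 3/(1 - q)
X(0) + 3*(-4) = -3/(-1 + 0) + 3*(-4) = -3/(-1) - 12 = -3*(-1) - 12 = 3 - 12 = -9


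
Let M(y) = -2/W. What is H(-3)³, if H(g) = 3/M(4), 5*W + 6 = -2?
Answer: 1728/125 ≈ 13.824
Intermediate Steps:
W = -8/5 (W = -6/5 + (⅕)*(-2) = -6/5 - ⅖ = -8/5 ≈ -1.6000)
M(y) = 5/4 (M(y) = -2/(-8/5) = -2*(-5/8) = 5/4)
H(g) = 12/5 (H(g) = 3/(5/4) = 3*(⅘) = 12/5)
H(-3)³ = (12/5)³ = 1728/125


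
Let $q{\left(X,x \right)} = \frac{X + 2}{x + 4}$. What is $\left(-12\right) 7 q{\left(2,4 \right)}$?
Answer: $-42$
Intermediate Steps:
$q{\left(X,x \right)} = \frac{2 + X}{4 + x}$
$\left(-12\right) 7 q{\left(2,4 \right)} = \left(-12\right) 7 \frac{2 + 2}{4 + 4} = - 84 \cdot \frac{1}{8} \cdot 4 = \left(-84\right) \frac{1}{2} = -42$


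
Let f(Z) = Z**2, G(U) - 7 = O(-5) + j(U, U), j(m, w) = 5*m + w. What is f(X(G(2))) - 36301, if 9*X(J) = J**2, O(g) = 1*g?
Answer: -2901965/81 ≈ -35827.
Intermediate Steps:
O(g) = g
j(m, w) = w + 5*m
G(U) = 2 + 6*U (G(U) = 7 + (-5 + (U + 5*U)) = 7 + (-5 + 6*U) = 2 + 6*U)
X(J) = J**2/9
f(X(G(2))) - 36301 = ((2 + 6*2)**2/9)**2 - 36301 = ((2 + 12)**2/9)**2 - 36301 = ((1/9)*14**2)**2 - 36301 = ((1/9)*196)**2 - 36301 = (196/9)**2 - 36301 = 38416/81 - 36301 = -2901965/81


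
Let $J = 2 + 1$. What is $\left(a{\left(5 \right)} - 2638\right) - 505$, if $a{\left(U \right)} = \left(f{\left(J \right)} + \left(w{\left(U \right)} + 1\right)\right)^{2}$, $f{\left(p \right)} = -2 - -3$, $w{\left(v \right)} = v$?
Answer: $-3094$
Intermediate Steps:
$J = 3$
$f{\left(p \right)} = 1$ ($f{\left(p \right)} = -2 + 3 = 1$)
$a{\left(U \right)} = \left(2 + U\right)^{2}$ ($a{\left(U \right)} = \left(1 + \left(U + 1\right)\right)^{2} = \left(1 + \left(1 + U\right)\right)^{2} = \left(2 + U\right)^{2}$)
$\left(a{\left(5 \right)} - 2638\right) - 505 = \left(\left(2 + 5\right)^{2} - 2638\right) - 505 = \left(7^{2} - 2638\right) - 505 = \left(49 - 2638\right) - 505 = -2589 - 505 = -3094$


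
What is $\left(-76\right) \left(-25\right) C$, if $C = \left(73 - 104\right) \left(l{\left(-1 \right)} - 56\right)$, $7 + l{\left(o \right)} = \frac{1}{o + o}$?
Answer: $3740150$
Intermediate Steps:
$l{\left(o \right)} = -7 + \frac{1}{2 o}$ ($l{\left(o \right)} = -7 + \frac{1}{o + o} = -7 + \frac{1}{2 o}$)
$C = \frac{3937}{2}$ ($C = \left(73 - 104\right) \left(\left(-7 + \frac{1}{2 \left(-1\right)}\right) - 56\right) = - 31 \left(\left(-7 + \frac{1}{2} \left(-1\right)\right) - 56\right) = - 31 \left(\left(-7 - \frac{1}{2}\right) - 56\right) = - 31 \left(- \frac{15}{2} - 56\right) = \left(-31\right) \left(- \frac{127}{2}\right) = \frac{3937}{2} \approx 1968.5$)
$\left(-76\right) \left(-25\right) C = \left(-76\right) \left(-25\right) \frac{3937}{2} = 1900 \cdot \frac{3937}{2} = 3740150$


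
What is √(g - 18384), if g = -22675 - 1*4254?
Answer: I*√45313 ≈ 212.87*I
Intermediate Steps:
g = -26929 (g = -22675 - 4254 = -26929)
√(g - 18384) = √(-26929 - 18384) = √(-45313) = I*√45313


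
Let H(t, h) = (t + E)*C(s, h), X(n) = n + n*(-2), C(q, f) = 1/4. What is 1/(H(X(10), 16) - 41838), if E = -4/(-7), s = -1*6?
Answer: -14/585765 ≈ -2.3900e-5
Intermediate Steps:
s = -6
E = 4/7 (E = -4*(-⅐) = 4/7 ≈ 0.57143)
C(q, f) = ¼
X(n) = -n (X(n) = n - 2*n = -n)
H(t, h) = ⅐ + t/4 (H(t, h) = (t + 4/7)*(¼) = (4/7 + t)*(¼) = ⅐ + t/4)
1/(H(X(10), 16) - 41838) = 1/((⅐ + (-1*10)/4) - 41838) = 1/((⅐ + (¼)*(-10)) - 41838) = 1/((⅐ - 5/2) - 41838) = 1/(-33/14 - 41838) = 1/(-585765/14) = -14/585765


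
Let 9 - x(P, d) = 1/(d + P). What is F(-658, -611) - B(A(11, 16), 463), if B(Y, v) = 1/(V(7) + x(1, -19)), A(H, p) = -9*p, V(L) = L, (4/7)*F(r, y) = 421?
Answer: 851611/1156 ≈ 736.69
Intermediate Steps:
F(r, y) = 2947/4 (F(r, y) = (7/4)*421 = 2947/4)
x(P, d) = 9 - 1/(P + d) (x(P, d) = 9 - 1/(d + P) = 9 - 1/(P + d))
B(Y, v) = 18/289 (B(Y, v) = 1/(7 + (-1 + 9*1 + 9*(-19))/(1 - 19)) = 1/(7 + (-1 + 9 - 171)/(-18)) = 1/(7 - 1/18*(-163)) = 1/(7 + 163/18) = 1/(289/18) = 18/289)
F(-658, -611) - B(A(11, 16), 463) = 2947/4 - 1*18/289 = 2947/4 - 18/289 = 851611/1156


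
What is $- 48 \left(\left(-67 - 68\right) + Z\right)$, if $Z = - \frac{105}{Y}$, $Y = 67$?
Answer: $\frac{439200}{67} \approx 6555.2$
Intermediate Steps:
$Z = - \frac{105}{67} \approx -1.5672$
$- 48 \left(\left(-67 - 68\right) + Z\right) = - 48 \left(\left(-67 - 68\right) - \frac{105}{67}\right) = - 48 \left(-135 - \frac{105}{67}\right) = \left(-48\right) \left(- \frac{9150}{67}\right) = \frac{439200}{67}$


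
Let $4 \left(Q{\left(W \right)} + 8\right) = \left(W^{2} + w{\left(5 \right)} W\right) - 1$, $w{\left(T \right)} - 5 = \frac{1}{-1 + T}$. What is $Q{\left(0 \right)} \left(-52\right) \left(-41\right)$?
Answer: $-17589$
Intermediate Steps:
$w{\left(T \right)} = 5 + \frac{1}{-1 + T}$
$Q{\left(W \right)} = - \frac{33}{4} + \frac{W^{2}}{4} + \frac{21 W}{16}$ ($Q{\left(W \right)} = -8 + \frac{\left(W^{2} + \frac{-4 + 5 \cdot 5}{-1 + 5} W\right) - 1}{4} = -8 + \frac{\left(W^{2} + \frac{-4 + 25}{4} W\right) - 1}{4} = -8 + \frac{\left(W^{2} + \frac{1}{4} \cdot 21 W\right) - 1}{4} = -8 + \frac{\left(W^{2} + \frac{21 W}{4}\right) - 1}{4} = -8 + \frac{-1 + W^{2} + \frac{21 W}{4}}{4} = -8 + \left(- \frac{1}{4} + \frac{W^{2}}{4} + \frac{21 W}{16}\right) = - \frac{33}{4} + \frac{W^{2}}{4} + \frac{21 W}{16}$)
$Q{\left(0 \right)} \left(-52\right) \left(-41\right) = \left(- \frac{33}{4} + \frac{0^{2}}{4} + \frac{21}{16} \cdot 0\right) \left(-52\right) \left(-41\right) = \left(- \frac{33}{4} + \frac{1}{4} \cdot 0 + 0\right) \left(-52\right) \left(-41\right) = \left(- \frac{33}{4} + 0 + 0\right) \left(-52\right) \left(-41\right) = \left(- \frac{33}{4}\right) \left(-52\right) \left(-41\right) = 429 \left(-41\right) = -17589$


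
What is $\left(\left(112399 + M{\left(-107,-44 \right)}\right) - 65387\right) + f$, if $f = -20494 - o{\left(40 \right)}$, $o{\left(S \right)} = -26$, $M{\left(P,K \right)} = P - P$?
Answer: $26544$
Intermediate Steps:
$M{\left(P,K \right)} = 0$
$f = -20468$ ($f = -20494 - -26 = -20494 + 26 = -20468$)
$\left(\left(112399 + M{\left(-107,-44 \right)}\right) - 65387\right) + f = \left(\left(112399 + 0\right) - 65387\right) - 20468 = \left(112399 - 65387\right) - 20468 = 47012 - 20468 = 26544$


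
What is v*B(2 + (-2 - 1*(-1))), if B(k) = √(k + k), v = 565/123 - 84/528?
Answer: 23999*√2/5412 ≈ 6.2712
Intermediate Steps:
v = 23999/5412 (v = 565*(1/123) - 84*1/528 = 565/123 - 7/44 = 23999/5412 ≈ 4.4344)
B(k) = √2*√k (B(k) = √(2*k) = √2*√k)
v*B(2 + (-2 - 1*(-1))) = 23999*(√2*√(2 + (-2 - 1*(-1))))/5412 = 23999*(√2*√(2 + (-2 + 1)))/5412 = 23999*(√2*√(2 - 1))/5412 = 23999*(√2*√1)/5412 = 23999*(√2*1)/5412 = 23999*√2/5412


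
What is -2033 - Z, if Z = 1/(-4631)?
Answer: -9414822/4631 ≈ -2033.0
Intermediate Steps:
Z = -1/4631 ≈ -0.00021594
-2033 - Z = -2033 - 1*(-1/4631) = -2033 + 1/4631 = -9414822/4631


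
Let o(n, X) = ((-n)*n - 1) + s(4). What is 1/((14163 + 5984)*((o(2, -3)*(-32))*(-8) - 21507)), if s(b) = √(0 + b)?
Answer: -1/448774425 ≈ -2.2283e-9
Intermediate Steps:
s(b) = √b
o(n, X) = 1 - n² (o(n, X) = ((-n)*n - 1) + √4 = (-n² - 1) + 2 = (-1 - n²) + 2 = 1 - n²)
1/((14163 + 5984)*((o(2, -3)*(-32))*(-8) - 21507)) = 1/((14163 + 5984)*(((1 - 1*2²)*(-32))*(-8) - 21507)) = 1/(20147*(((1 - 1*4)*(-32))*(-8) - 21507)) = 1/(20147*(((1 - 4)*(-32))*(-8) - 21507)) = 1/(20147*(-3*(-32)*(-8) - 21507)) = 1/(20147*(96*(-8) - 21507)) = 1/(20147*(-768 - 21507)) = 1/(20147*(-22275)) = 1/(-448774425) = -1/448774425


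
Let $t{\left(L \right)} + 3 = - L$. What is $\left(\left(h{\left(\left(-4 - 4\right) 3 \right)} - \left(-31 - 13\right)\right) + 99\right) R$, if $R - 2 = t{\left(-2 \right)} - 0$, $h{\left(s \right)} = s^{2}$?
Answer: $719$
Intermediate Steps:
$t{\left(L \right)} = -3 - L$
$R = 1$ ($R = 2 - 1 = 1$)
$\left(\left(h{\left(\left(-4 - 4\right) 3 \right)} - \left(-31 - 13\right)\right) + 99\right) R = \left(\left(\left(\left(-4 - 4\right) 3\right)^{2} - \left(-31 - 13\right)\right) + 99\right) 1 = \left(\left(\left(\left(-8\right) 3\right)^{2} - \left(-31 - 13\right)\right) + 99\right) 1 = \left(\left(\left(-24\right)^{2} - -44\right) + 99\right) 1 = \left(\left(576 + 44\right) + 99\right) 1 = \left(620 + 99\right) 1 = 719 \cdot 1 = 719$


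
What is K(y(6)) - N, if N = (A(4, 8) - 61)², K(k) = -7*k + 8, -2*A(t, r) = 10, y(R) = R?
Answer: -4390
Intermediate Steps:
A(t, r) = -5 (A(t, r) = -½*10 = -5)
K(k) = 8 - 7*k
N = 4356 (N = (-5 - 61)² = (-66)² = 4356)
K(y(6)) - N = (8 - 7*6) - 1*4356 = (8 - 42) - 4356 = -34 - 4356 = -4390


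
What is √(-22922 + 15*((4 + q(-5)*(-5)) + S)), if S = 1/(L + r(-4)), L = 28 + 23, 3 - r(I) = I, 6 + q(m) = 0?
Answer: I*√75393098/58 ≈ 149.71*I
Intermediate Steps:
q(m) = -6 (q(m) = -6 + 0 = -6)
r(I) = 3 - I
L = 51
S = 1/58 (S = 1/(51 + (3 - 1*(-4))) = 1/(51 + (3 + 4)) = 1/(51 + 7) = 1/58 ≈ 0.017241)
√(-22922 + 15*((4 + q(-5)*(-5)) + S)) = √(-22922 + 15*((4 - 6*(-5)) + 1/58)) = √(-22922 + 15*((4 + 30) + 1/58)) = √(-22922 + 15*(34 + 1/58)) = √(-22922 + 15*(1973/58)) = √(-22922 + 29595/58) = √(-1299881/58) = I*√75393098/58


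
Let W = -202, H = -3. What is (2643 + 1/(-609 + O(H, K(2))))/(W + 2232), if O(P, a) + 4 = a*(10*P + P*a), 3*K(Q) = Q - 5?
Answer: 1548797/1189580 ≈ 1.3020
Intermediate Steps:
K(Q) = -5/3 + Q/3 (K(Q) = (Q - 5)/3 = (-5 + Q)/3 = -5/3 + Q/3)
O(P, a) = -4 + a*(10*P + P*a)
(2643 + 1/(-609 + O(H, K(2))))/(W + 2232) = (2643 + 1/(-609 + (-4 - 3*(-5/3 + (⅓)*2)² + 10*(-3)*(-5/3 + (⅓)*2))))/(-202 + 2232) = (2643 + 1/(-609 + (-4 - 3*(-5/3 + ⅔)² + 10*(-3)*(-5/3 + ⅔))))/2030 = (2643 + 1/(-609 + (-4 - 3*(-1)² + 10*(-3)*(-1))))*(1/2030) = (2643 + 1/(-609 + (-4 - 3*1 + 30)))*(1/2030) = (2643 + 1/(-609 + (-4 - 3 + 30)))*(1/2030) = (2643 + 1/(-609 + 23))*(1/2030) = (2643 + 1/(-586))*(1/2030) = (2643 - 1/586)*(1/2030) = (1548797/586)*(1/2030) = 1548797/1189580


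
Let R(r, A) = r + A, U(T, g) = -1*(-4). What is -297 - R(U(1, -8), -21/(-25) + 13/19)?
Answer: -143699/475 ≈ -302.52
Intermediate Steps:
U(T, g) = 4
R(r, A) = A + r
-297 - R(U(1, -8), -21/(-25) + 13/19) = -297 - ((-21/(-25) + 13/19) + 4) = -297 - ((-21*(-1/25) + 13*(1/19)) + 4) = -297 - ((21/25 + 13/19) + 4) = -297 - (724/475 + 4) = -297 - 1*2624/475 = -297 - 2624/475 = -143699/475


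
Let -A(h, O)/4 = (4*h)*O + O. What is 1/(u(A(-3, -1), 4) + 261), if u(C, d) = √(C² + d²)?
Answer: 261/66169 - 4*√122/66169 ≈ 0.0032767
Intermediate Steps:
A(h, O) = -4*O - 16*O*h (A(h, O) = -4*((4*h)*O + O) = -4*(4*O*h + O) = -4*(O + 4*O*h) = -4*O - 16*O*h)
1/(u(A(-3, -1), 4) + 261) = 1/(√((-4*(-1)*(1 + 4*(-3)))² + 4²) + 261) = 1/(√((-4*(-1)*(1 - 12))² + 16) + 261) = 1/(√((-4*(-1)*(-11))² + 16) + 261) = 1/(√((-44)² + 16) + 261) = 1/(√(1936 + 16) + 261) = 1/(√1952 + 261) = 1/(4*√122 + 261) = 1/(261 + 4*√122)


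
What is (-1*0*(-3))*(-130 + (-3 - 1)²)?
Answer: 0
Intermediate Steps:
(-1*0*(-3))*(-130 + (-3 - 1)²) = (0*(-3))*(-130 + (-4)²) = 0*(-130 + 16) = 0*(-114) = 0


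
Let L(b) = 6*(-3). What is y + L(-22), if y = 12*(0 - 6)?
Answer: -90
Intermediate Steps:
L(b) = -18
y = -72 (y = 12*(-6) = -72)
y + L(-22) = -72 - 18 = -90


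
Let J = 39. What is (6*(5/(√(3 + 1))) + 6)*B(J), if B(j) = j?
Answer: 819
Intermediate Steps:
(6*(5/(√(3 + 1))) + 6)*B(J) = (6*(5/(√(3 + 1))) + 6)*39 = (6*(5/(√4)) + 6)*39 = (6*(5/2) + 6)*39 = (15 + 6)*39 = 21*39 = 819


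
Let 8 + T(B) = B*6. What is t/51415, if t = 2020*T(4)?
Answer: 6464/10283 ≈ 0.62861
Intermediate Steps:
T(B) = -8 + 6*B (T(B) = -8 + B*6 = -8 + 6*B)
t = 32320 (t = 2020*(-8 + 6*4) = 2020*(-8 + 24) = 2020*16 = 32320)
t/51415 = 32320/51415 = 32320*(1/51415) = 6464/10283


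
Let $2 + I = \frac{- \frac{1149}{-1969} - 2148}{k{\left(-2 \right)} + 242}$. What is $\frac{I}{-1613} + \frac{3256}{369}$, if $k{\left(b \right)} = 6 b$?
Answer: $\frac{2380335080467}{269546865390} \approx 8.8309$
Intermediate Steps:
$I = - \frac{5134003}{452870}$ ($I = -2 + \frac{- \frac{1149}{-1969} - 2148}{6 \left(-2\right) + 242} = -2 + \frac{\left(-1149\right) \left(- \frac{1}{1969}\right) - 2148}{-12 + 242} = -2 + \frac{\frac{1149}{1969} - 2148}{230} = -2 - \frac{4228263}{452870} = - \frac{5134003}{452870} \approx -11.337$)
$\frac{I}{-1613} + \frac{3256}{369} = - \frac{5134003}{452870 \left(-1613\right)} + \frac{3256}{369} = \left(- \frac{5134003}{452870}\right) \left(- \frac{1}{1613}\right) + 3256 \cdot \frac{1}{369} = \frac{5134003}{730479310} + \frac{3256}{369} = \frac{2380335080467}{269546865390}$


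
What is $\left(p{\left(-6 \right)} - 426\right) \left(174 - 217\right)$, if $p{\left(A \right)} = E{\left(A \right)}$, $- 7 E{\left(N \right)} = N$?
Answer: $\frac{127968}{7} \approx 18281.0$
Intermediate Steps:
$E{\left(N \right)} = - \frac{N}{7}$
$p{\left(A \right)} = - \frac{A}{7}$
$\left(p{\left(-6 \right)} - 426\right) \left(174 - 217\right) = \left(\left(- \frac{1}{7}\right) \left(-6\right) - 426\right) \left(174 - 217\right) = \left(\frac{6}{7} - 426\right) \left(-43\right) = \left(- \frac{2976}{7}\right) \left(-43\right) = \frac{127968}{7}$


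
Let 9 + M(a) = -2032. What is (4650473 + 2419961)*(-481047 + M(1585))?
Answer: -3415641820192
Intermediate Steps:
M(a) = -2041 (M(a) = -9 - 2032 = -2041)
(4650473 + 2419961)*(-481047 + M(1585)) = (4650473 + 2419961)*(-481047 - 2041) = 7070434*(-483088) = -3415641820192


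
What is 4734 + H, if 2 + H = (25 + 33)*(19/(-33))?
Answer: 155054/33 ≈ 4698.6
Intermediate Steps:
H = -1168/33 (H = -2 + (25 + 33)*(19/(-33)) = -2 + 58*(19*(-1/33)) = -2 + 58*(-19/33) = -2 - 1102/33 = -1168/33 ≈ -35.394)
4734 + H = 4734 - 1168/33 = 155054/33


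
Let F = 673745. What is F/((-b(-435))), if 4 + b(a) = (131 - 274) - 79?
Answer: 673745/226 ≈ 2981.2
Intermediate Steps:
b(a) = -226 (b(a) = -4 + ((131 - 274) - 79) = -4 + (-143 - 79) = -4 - 222 = -226)
F/((-b(-435))) = 673745/((-1*(-226))) = 673745/226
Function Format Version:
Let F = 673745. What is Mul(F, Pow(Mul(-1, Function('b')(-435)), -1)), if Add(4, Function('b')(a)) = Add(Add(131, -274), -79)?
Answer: Rational(673745, 226) ≈ 2981.2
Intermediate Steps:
Function('b')(a) = -226 (Function('b')(a) = Add(-4, Add(Add(131, -274), -79)) = Add(-4, Add(-143, -79)) = Add(-4, -222) = -226)
Mul(F, Pow(Mul(-1, Function('b')(-435)), -1)) = Mul(673745, Pow(Mul(-1, -226), -1)) = Mul(673745, Pow(226, -1)) = Mul(673745, Rational(1, 226)) = Rational(673745, 226)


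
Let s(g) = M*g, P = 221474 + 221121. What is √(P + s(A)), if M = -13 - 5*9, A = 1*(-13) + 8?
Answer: √442885 ≈ 665.50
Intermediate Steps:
P = 442595
A = -5 (A = -13 + 8 = -5)
M = -58 (M = -13 - 45 = -58)
s(g) = -58*g
√(P + s(A)) = √(442595 - 58*(-5)) = √(442595 + 290) = √442885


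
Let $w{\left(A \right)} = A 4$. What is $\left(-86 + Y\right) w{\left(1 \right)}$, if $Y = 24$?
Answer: $-248$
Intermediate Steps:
$w{\left(A \right)} = 4 A$
$\left(-86 + Y\right) w{\left(1 \right)} = \left(-86 + 24\right) 4 \cdot 1 = \left(-62\right) 4 = -248$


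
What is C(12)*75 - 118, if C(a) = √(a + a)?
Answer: -118 + 150*√6 ≈ 249.42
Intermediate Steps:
C(a) = √2*√a (C(a) = √(2*a) = √2*√a)
C(12)*75 - 118 = (√2*√12)*75 - 118 = (√2*(2*√3))*75 - 118 = (2*√6)*75 - 118 = 150*√6 - 118 = -118 + 150*√6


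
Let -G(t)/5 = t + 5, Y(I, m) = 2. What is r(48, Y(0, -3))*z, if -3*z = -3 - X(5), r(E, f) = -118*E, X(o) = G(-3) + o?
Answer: 3776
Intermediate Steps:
G(t) = -25 - 5*t (G(t) = -5*(t + 5) = -5*(5 + t) = -25 - 5*t)
X(o) = -10 + o (X(o) = (-25 - 5*(-3)) + o = (-25 + 15) + o = -10 + o)
z = -⅔ (z = -(-3 - (-10 + 5))/3 = -(-3 - 1*(-5))/3 = -(-3 + 5)/3 = -⅓*2 = -⅔ ≈ -0.66667)
r(48, Y(0, -3))*z = -118*48*(-⅔) = -5664*(-⅔) = 3776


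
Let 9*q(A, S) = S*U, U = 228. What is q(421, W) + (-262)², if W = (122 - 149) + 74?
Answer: 209504/3 ≈ 69835.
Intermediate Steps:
W = 47 (W = -27 + 74 = 47)
q(A, S) = 76*S/3 (q(A, S) = (S*228)/9 = (228*S)/9 = 76*S/3)
q(421, W) + (-262)² = (76/3)*47 + (-262)² = 3572/3 + 68644 = 209504/3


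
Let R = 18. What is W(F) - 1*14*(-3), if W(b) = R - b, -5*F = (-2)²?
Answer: 304/5 ≈ 60.800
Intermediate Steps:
F = -⅘ (F = -⅕*(-2)² = -⅕*4 = -⅘ ≈ -0.80000)
W(b) = 18 - b
W(F) - 1*14*(-3) = (18 - 1*(-⅘)) - 1*14*(-3) = (18 + ⅘) - 14*(-3) = 94/5 - 1*(-42) = 94/5 + 42 = 304/5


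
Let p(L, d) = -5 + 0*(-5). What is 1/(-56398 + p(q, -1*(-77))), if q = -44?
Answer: -1/56403 ≈ -1.7730e-5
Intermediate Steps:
p(L, d) = -5 (p(L, d) = -5 + 0 = -5)
1/(-56398 + p(q, -1*(-77))) = 1/(-56398 - 5) = 1/(-56403) = -1/56403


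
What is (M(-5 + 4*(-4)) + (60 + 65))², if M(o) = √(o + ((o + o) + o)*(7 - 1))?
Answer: (125 + I*√399)² ≈ 15226.0 + 4993.7*I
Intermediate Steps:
M(o) = √19*√o (M(o) = √(o + (2*o + o)*6) = √(o + (3*o)*6) = √(o + 18*o) = √(19*o) = √19*√o)
(M(-5 + 4*(-4)) + (60 + 65))² = (√19*√(-5 + 4*(-4)) + (60 + 65))² = (√19*√(-5 - 16) + 125)² = (√19*√(-21) + 125)² = (√19*(I*√21) + 125)² = (I*√399 + 125)² = (125 + I*√399)²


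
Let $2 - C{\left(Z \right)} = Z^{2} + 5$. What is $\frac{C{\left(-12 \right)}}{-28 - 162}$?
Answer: $\frac{147}{190} \approx 0.77368$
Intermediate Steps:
$C{\left(Z \right)} = -3 - Z^{2}$ ($C{\left(Z \right)} = 2 - \left(Z^{2} + 5\right) = 2 - \left(5 + Z^{2}\right) = -3 - Z^{2}$)
$\frac{C{\left(-12 \right)}}{-28 - 162} = \frac{-3 - \left(-12\right)^{2}}{-28 - 162} = \frac{-3 - 144}{-190} = - \frac{-3 - 144}{190} = \left(- \frac{1}{190}\right) \left(-147\right) = \frac{147}{190}$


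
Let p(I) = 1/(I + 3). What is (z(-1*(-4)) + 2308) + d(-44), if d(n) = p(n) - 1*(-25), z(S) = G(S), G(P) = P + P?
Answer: 95980/41 ≈ 2341.0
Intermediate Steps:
G(P) = 2*P
z(S) = 2*S
p(I) = 1/(3 + I)
d(n) = 25 + 1/(3 + n) (d(n) = 1/(3 + n) - 1*(-25) = 1/(3 + n) + 25 = 25 + 1/(3 + n))
(z(-1*(-4)) + 2308) + d(-44) = (2*(-1*(-4)) + 2308) + (76 + 25*(-44))/(3 - 44) = (2*4 + 2308) + (76 - 1100)/(-41) = (8 + 2308) - 1/41*(-1024) = 2316 + 1024/41 = 95980/41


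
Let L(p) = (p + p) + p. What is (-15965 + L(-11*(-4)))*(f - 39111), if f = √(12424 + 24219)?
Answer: 619244463 - 15833*√36643 ≈ 6.1621e+8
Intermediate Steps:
f = √36643 ≈ 191.42
L(p) = 3*p (L(p) = 2*p + p = 3*p)
(-15965 + L(-11*(-4)))*(f - 39111) = (-15965 + 3*(-11*(-4)))*(√36643 - 39111) = (-15965 + 3*44)*(-39111 + √36643) = (-15965 + 132)*(-39111 + √36643) = -15833*(-39111 + √36643) = 619244463 - 15833*√36643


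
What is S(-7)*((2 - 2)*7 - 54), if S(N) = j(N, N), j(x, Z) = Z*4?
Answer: 1512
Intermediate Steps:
j(x, Z) = 4*Z
S(N) = 4*N
S(-7)*((2 - 2)*7 - 54) = (4*(-7))*((2 - 2)*7 - 54) = -28*(0*7 - 54) = -28*(0 - 54) = -28*(-54) = 1512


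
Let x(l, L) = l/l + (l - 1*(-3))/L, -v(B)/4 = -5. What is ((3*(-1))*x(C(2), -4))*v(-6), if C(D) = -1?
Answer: -30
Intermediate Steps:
v(B) = 20 (v(B) = -4*(-5) = 20)
x(l, L) = 1 + (3 + l)/L (x(l, L) = 1 + (l + 3)/L = 1 + (3 + l)/L)
((3*(-1))*x(C(2), -4))*v(-6) = ((3*(-1))*((3 - 4 - 1)/(-4)))*20 = -(-3)*(-2)/4*20 = -3*1/2*20 = -3/2*20 = -30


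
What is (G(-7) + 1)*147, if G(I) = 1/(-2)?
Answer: 147/2 ≈ 73.500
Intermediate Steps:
G(I) = -½
(G(-7) + 1)*147 = (-½ + 1)*147 = (½)*147 = 147/2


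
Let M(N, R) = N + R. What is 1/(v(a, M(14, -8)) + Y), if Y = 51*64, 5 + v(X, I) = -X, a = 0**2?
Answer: 1/3259 ≈ 0.00030684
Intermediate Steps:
a = 0
v(X, I) = -5 - X
Y = 3264
1/(v(a, M(14, -8)) + Y) = 1/((-5 - 1*0) + 3264) = 1/((-5 + 0) + 3264) = 1/(-5 + 3264) = 1/3259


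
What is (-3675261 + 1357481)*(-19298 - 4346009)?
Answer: 10117821258460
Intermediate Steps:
(-3675261 + 1357481)*(-19298 - 4346009) = -2317780*(-4365307) = 10117821258460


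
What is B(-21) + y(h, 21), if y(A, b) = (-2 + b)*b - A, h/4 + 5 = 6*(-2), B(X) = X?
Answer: 446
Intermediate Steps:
h = -68 (h = -20 + 4*(6*(-2)) = -20 + 4*(-12) = -20 - 48 = -68)
y(A, b) = -A + b*(-2 + b) (y(A, b) = b*(-2 + b) - A = -A + b*(-2 + b))
B(-21) + y(h, 21) = -21 + (21**2 - 1*(-68) - 2*21) = -21 + (441 + 68 - 42) = -21 + 467 = 446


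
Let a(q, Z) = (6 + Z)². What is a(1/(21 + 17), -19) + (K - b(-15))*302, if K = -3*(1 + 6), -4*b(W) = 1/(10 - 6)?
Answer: -49233/8 ≈ -6154.1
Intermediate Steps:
b(W) = -1/16 (b(W) = -1/(4*(10 - 6)) = -¼/4 = -¼*¼ = -1/16)
K = -21 (K = -3*7 = -21)
a(1/(21 + 17), -19) + (K - b(-15))*302 = (6 - 19)² + (-21 - 1*(-1/16))*302 = (-13)² + (-21 + 1/16)*302 = 169 - 335/16*302 = 169 - 50585/8 = -49233/8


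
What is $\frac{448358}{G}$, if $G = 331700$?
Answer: $\frac{224179}{165850} \approx 1.3517$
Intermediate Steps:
$\frac{448358}{G} = \frac{448358}{331700} = 448358 \cdot \frac{1}{331700} = \frac{224179}{165850}$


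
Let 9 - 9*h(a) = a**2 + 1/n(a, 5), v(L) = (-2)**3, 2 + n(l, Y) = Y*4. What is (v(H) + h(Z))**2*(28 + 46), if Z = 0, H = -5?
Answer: 47664325/13122 ≈ 3632.4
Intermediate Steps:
n(l, Y) = -2 + 4*Y (n(l, Y) = -2 + Y*4 = -2 + 4*Y)
v(L) = -8
h(a) = 161/162 - a**2/9 (h(a) = 1 - (a**2 + 1/(-2 + 4*5))/9 = 1 - (a**2 + 1/(-2 + 20))/9 = 1 - (a**2 + 1/18)/9 = 1 - (1/18 + a**2)/9 = 1 + (-1/162 - a**2/9) = 161/162 - a**2/9)
(v(H) + h(Z))**2*(28 + 46) = (-8 + (161/162 - 1/9*0**2))**2*(28 + 46) = (-8 + (161/162 - 1/9*0))**2*74 = (-8 + (161/162 + 0))**2*74 = (-8 + 161/162)**2*74 = (-1135/162)**2*74 = (1288225/26244)*74 = 47664325/13122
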